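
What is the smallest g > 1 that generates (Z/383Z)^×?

φ(383) = 383 − 1 = 382 = 2 · 191.
g is a primitive root iff g^(382/q) ≢ 1 (mod 383) for each prime q ∈ {2, 191}.
g = 2: 2^191 ≡ 1 — hits 1, so not a primitive root.
g = 3: 3^191 ≡ 1 — hits 1, so not a primitive root.
g = 4: 4^191 ≡ 1 — hits 1, so not a primitive root.
g = 5: 5^191 ≡ 382; 5^2 ≡ 25 — none is 1, so 5 is a primitive root.
Hence the least primitive root of 383 is 5.

5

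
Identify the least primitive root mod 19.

2

φ(19) = 19 − 1 = 18 = 2 · 3^2.
Test candidates g = 2, 3, … against the prime factors q ∈ {2, 3} of φ(19): g is a generator iff g^(18/q) ≢ 1 for every such q.
g = 2: 2^9 ≡ 18; 2^6 ≡ 7 — none is 1, so 2 is a primitive root.
Hence the least primitive root of 19 is 2.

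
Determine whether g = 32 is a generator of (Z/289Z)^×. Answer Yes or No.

No

φ(289) = φ(17^2) = 17·(17−1) = 272 = 2^4 · 17.
32 is a primitive root mod 289 iff 32^(φ(289)/q) ≢ 1 for every prime q | φ(289), i.e. q ∈ {2, 17}.
32^136 ≡ 1 (mod 289)  [q = 2: ≡ 1 ✗]
32^16 ≡ 239 (mod 289)  [q = 17: ≢ 1 ✓]
The check at q = 2 fails, so 32 generates a proper subgroup.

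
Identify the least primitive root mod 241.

φ(241) = 241 − 1 = 240 = 2^4 · 3 · 5.
g is a primitive root iff g^(240/q) ≢ 1 (mod 241) for each prime q ∈ {2, 3, 5}.
g = 2: 2^120 ≡ 1 — hits 1, so not a primitive root.
g = 3: 3^120 ≡ 1 — hits 1, so not a primitive root.
g = 4: 4^120 ≡ 1 — hits 1, so not a primitive root.
g = 5: 5^120 ≡ 1 — hits 1, so not a primitive root.
g = 6: 6^120 ≡ 1 — hits 1, so not a primitive root.
g = 7: 7^120 ≡ 240; 7^80 ≡ 15; 7^48 ≡ 91 — none is 1, so 7 is a primitive root.
The smallest primitive root modulo 241 is 7.

7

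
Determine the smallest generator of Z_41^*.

φ(41) = 41 − 1 = 40 = 2^3 · 5.
Test candidates g = 2, 3, … against the prime factors q ∈ {2, 5} of φ(41): g is a generator iff g^(40/q) ≢ 1 for every such q.
g = 2: 2^20 ≡ 1 — hits 1, so not a primitive root.
g = 3: 3^20 ≡ 40; 3^8 ≡ 1 — hits 1, so not a primitive root.
g = 4: 4^20 ≡ 1 — hits 1, so not a primitive root.
g = 5: 5^20 ≡ 1 — hits 1, so not a primitive root.
g = 6: 6^20 ≡ 40; 6^8 ≡ 10 — none is 1, so 6 is a primitive root.
So 6 is the smallest generator of (Z/41Z)^×.

6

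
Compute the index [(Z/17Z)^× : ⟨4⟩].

4

Since 4 ∈ (Z/17Z)^×, its order divides φ(17) = 17 − 1 = 16 = 2^4.
Divisors of 16: 1, 2, 4, 8, 16.
Check 4^d mod 17 for each divisor in increasing order:
4^1 ≡ 4 (mod 17)
4^2 ≡ 16 (mod 17)
4^4 ≡ 1 (mod 17) ✓
The order of 4 is 4, so the subgroup it generates has 4 elements.
The index is φ(17) / ord(4) = 16 / 4 = 4.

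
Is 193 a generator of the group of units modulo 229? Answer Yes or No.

φ(229) = 229 − 1 = 228 = 2^2 · 3 · 19.
Test 193^(228/q) mod 229 for each prime factor q of 228:
193^114 ≡ 1 (mod 229)  [q = 2: ≡ 1 ✗]
193^76 ≡ 94 (mod 229)  [q = 3: ≢ 1 ✓]
193^12 ≡ 203 (mod 229)  [q = 19: ≢ 1 ✓]
193^114 ≡ 1 shows ord(193) | 114, strictly less than φ(229); not a primitive root.

No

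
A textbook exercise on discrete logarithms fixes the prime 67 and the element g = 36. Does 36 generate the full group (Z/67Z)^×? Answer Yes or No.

No

φ(67) = 67 − 1 = 66 = 2 · 3 · 11.
An element g generates (Z/67Z)^× iff g^(66/q) ≢ 1 (mod 67) for each prime q ∈ {2, 3, 11}.
36^33 ≡ 1 (mod 67)  [q = 2: ≡ 1 ✗]
36^22 ≡ 29 (mod 67)  [q = 3: ≢ 1 ✓]
36^6 ≡ 40 (mod 67)  [q = 11: ≢ 1 ✓]
36^33 ≡ 1 shows ord(36) | 33, strictly less than φ(67); not a primitive root.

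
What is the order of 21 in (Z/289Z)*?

The order of 21 must divide φ(289) = φ(17^2) = 17·(17−1) = 272 = 2^4 · 17.
Divisors of 272: 1, 2, 4, 8, 16, 17, 34, 68, 136, 272.
Check 21^d mod 289 for each divisor in increasing order:
21^1 ≡ 21 (mod 289)
21^2 ≡ 152 (mod 289)
21^4 ≡ 273 (mod 289)
21^8 ≡ 256 (mod 289)
21^16 ≡ 222 (mod 289)
21^17 ≡ 38 (mod 289)
21^34 ≡ 288 (mod 289)
21^68 ≡ 1 (mod 289) ✓
Therefore the multiplicative order of 21 modulo 289 is 68.

68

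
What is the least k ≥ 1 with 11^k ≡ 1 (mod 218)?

108

By Lagrange's theorem, ord_218(11) divides φ(218) = φ(2)·φ(109) = 1·108 = 108 = 2^2 · 3^3.
Divisors of 108: 1, 2, 3, 4, 6, 9, 12, 18, 27, 36, 54, 108.
Test each divisor d:
11^1 ≡ 11
11^2 ≡ 121
11^3 ≡ 23
11^4 ≡ 35
11^6 ≡ 93
11^9 ≡ 177
11^12 ≡ 147
11^18 ≡ 155
11^27 ≡ 185
11^36 ≡ 45
11^54 ≡ 217
11^108 ≡ 1
Hence ord(11) = 108.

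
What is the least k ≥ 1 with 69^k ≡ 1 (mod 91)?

The order of 69 must divide φ(91) = φ(7·13) = (7−1)·(13−1) = 6·12 = 72 = 2^3 · 3^2.
Divisors of 72: 1, 2, 3, 4, 6, 8, 9, 12, 18, 24, 36, 72.
Test each divisor d:
69^1 ≡ 69
69^2 ≡ 29
69^3 ≡ 90
69^4 ≡ 22
69^6 ≡ 1
So ord_91(69) = 6.

6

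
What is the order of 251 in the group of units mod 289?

4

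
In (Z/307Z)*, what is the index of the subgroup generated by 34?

ord(34) | φ(307) = 307 − 1 = 306 = 2 · 3^2 · 17.
Divisors of 306: 1, 2, 3, 6, 9, 17, 18, 34, 51, 102, 153, 306.
Test each divisor d:
34^1 ≡ 34
34^2 ≡ 235
34^3 ≡ 8
34^6 ≡ 64
34^9 ≡ 205
34^17 ≡ 306
34^18 ≡ 273
34^34 ≡ 1
Thus |⟨34⟩| = ord(34) = 34.
Index = |(Z/307Z)^×| / |⟨34⟩| = 306 / 34 = 9.

9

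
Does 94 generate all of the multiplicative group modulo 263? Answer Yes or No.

Yes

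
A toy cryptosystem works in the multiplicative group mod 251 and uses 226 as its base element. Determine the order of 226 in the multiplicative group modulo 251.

50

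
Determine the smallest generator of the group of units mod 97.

5

φ(97) = 97 − 1 = 96 = 2^5 · 3.
g is a primitive root iff g^(96/q) ≢ 1 (mod 97) for each prime q ∈ {2, 3}.
g = 2: 2^48 ≡ 1 — hits 1, so not a primitive root.
g = 3: 3^48 ≡ 1 — hits 1, so not a primitive root.
g = 4: 4^48 ≡ 1 — hits 1, so not a primitive root.
g = 5: 5^48 ≡ 96; 5^32 ≡ 35 — none is 1, so 5 is a primitive root.
So 5 is the smallest generator of (Z/97Z)^×.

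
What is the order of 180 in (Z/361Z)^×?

171

Since 180 ∈ (Z/361Z)^×, its order divides φ(361) = φ(19^2) = 19·(19−1) = 342 = 2 · 3^2 · 19.
Divisors of 342: 1, 2, 3, 6, 9, 18, 19, 38, 57, 114, 171, 342.
Evaluate successive powers at the divisors of 342:
180^1 ≡ 180 (mod 361)
180^2 ≡ 271 (mod 361)
180^3 ≡ 45 (mod 361)
180^6 ≡ 220 (mod 361)
180^9 ≡ 153 (mod 361)
180^18 ≡ 305 (mod 361)
180^19 ≡ 28 (mod 361)
180^38 ≡ 62 (mod 361)
180^57 ≡ 292 (mod 361)
180^114 ≡ 68 (mod 361)
180^171 ≡ 1 (mod 361) ✓
Hence ord(180) = 171.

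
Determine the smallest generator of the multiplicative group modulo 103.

φ(103) = 103 − 1 = 102 = 2 · 3 · 17.
Test candidates g = 2, 3, … against the prime factors q ∈ {2, 3, 17} of φ(103): g is a generator iff g^(102/q) ≢ 1 for every such q.
g = 2: 2^51 ≡ 1 — hits 1, so not a primitive root.
g = 3: 3^51 ≡ 102; 3^34 ≡ 1 — hits 1, so not a primitive root.
g = 4: 4^51 ≡ 1 — hits 1, so not a primitive root.
g = 5: 5^51 ≡ 102; 5^34 ≡ 56; 5^6 ≡ 72 — none is 1, so 5 is a primitive root.
The smallest primitive root modulo 103 is 5.

5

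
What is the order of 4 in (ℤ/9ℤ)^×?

3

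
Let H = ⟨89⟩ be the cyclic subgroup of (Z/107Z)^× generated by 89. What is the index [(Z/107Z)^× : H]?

2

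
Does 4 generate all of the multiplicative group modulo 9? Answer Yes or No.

No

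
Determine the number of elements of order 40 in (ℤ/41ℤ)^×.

16

φ(41) = 41 − 1 = 40 = 2^3 · 5.
In a cyclic group of order 40, there are φ(d) elements of order d for each divisor d of 40, and zero for non-divisors.
40 = 2^3 · 5 divides 40, and φ(40) = 16.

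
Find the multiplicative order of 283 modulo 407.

180

ord(283) | φ(407) = φ(11·37) = (11−1)·(37−1) = 10·36 = 360 = 2^3 · 3^2 · 5.
Divisors of 360: 1, 2, 3, 4, 5, 6, 8, 9, 10, 12, 15, 18, 20, 24, 30, 36, 40, 45, 60, 72, 90, 120, 180, 360.
Test each divisor d:
283^1 ≡ 283 (mod 407)
283^2 ≡ 317 (mod 407)
283^3 ≡ 171 (mod 407)
283^4 ≡ 367 (mod 407)
283^5 ≡ 76 (mod 407)
283^6 ≡ 344 (mod 407)
283^8 ≡ 379 (mod 407)
283^9 ≡ 216 (mod 407)
283^10 ≡ 78 (mod 407)
283^12 ≡ 306 (mod 407)
283^15 ≡ 230 (mod 407)
283^18 ≡ 258 (mod 407)
283^20 ≡ 386 (mod 407)
283^24 ≡ 26 (mod 407)
283^30 ≡ 397 (mod 407)
283^36 ≡ 223 (mod 407)
283^40 ≡ 34 (mod 407)
283^45 ≡ 142 (mod 407)
283^60 ≡ 100 (mod 407)
283^72 ≡ 75 (mod 407)
283^90 ≡ 221 (mod 407)
283^120 ≡ 232 (mod 407)
283^180 ≡ 1 (mod 407) ✓
Therefore the multiplicative order of 283 modulo 407 is 180.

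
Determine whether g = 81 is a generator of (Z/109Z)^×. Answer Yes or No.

φ(109) = 109 − 1 = 108 = 2^2 · 3^3.
81 is a primitive root mod 109 iff 81^(φ(109)/q) ≢ 1 for every prime q | φ(109), i.e. q ∈ {2, 3}.
81^54 ≡ 1 (mod 109)  [q = 2: ≡ 1 ✗]
81^36 ≡ 63 (mod 109)  [q = 3: ≢ 1 ✓]
81^54 ≡ 1 shows ord(81) | 54, strictly less than φ(109); not a primitive root.

No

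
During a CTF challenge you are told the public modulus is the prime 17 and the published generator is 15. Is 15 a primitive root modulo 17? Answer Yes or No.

φ(17) = 17 − 1 = 16 = 2^4.
It suffices to check that the order of 15 is not a proper divisor of 16: compute 15^(16/q) for q ∈ {2}.
15^8 ≡ 1 (mod 17)  [q = 2: ≡ 1 ✗]
Since 15^8 ≡ 1, the order of 15 divides 8 < 16, so 15 is not a primitive root.

No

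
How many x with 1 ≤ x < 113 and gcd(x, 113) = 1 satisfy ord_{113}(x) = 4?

φ(113) = 113 − 1 = 112 = 2^4 · 7.
In a cyclic group of order 112, there are φ(d) elements of order d for each divisor d of 112, and zero for non-divisors.
4 = 2^2 divides 112, and φ(4) = 2.

2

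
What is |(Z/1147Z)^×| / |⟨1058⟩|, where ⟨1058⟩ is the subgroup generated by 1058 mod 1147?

6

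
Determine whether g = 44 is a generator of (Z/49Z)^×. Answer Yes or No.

φ(49) = φ(7^2) = 7·(7−1) = 42 = 2 · 3 · 7.
An element g generates (Z/49Z)^× iff g^(42/q) ≢ 1 (mod 49) for each prime q ∈ {2, 3, 7}.
44^21 ≡ 1 (mod 49)  [q = 2: ≡ 1 ✗]
44^14 ≡ 18 (mod 49)  [q = 3: ≢ 1 ✓]
44^6 ≡ 43 (mod 49)  [q = 7: ≢ 1 ✓]
Since 44^21 ≡ 1, the order of 44 divides 21 < 42, so 44 is not a primitive root.

No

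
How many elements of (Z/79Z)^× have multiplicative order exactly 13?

12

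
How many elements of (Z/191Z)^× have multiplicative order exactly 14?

0

φ(191) = 191 − 1 = 190 = 2 · 5 · 19.
In a cyclic group of order 190, there are φ(d) elements of order d for each divisor d of 190, and zero for non-divisors.
14 does not divide 190, so no element of (Z/191Z)^× has order 14.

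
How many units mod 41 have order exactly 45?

φ(41) = 41 − 1 = 40 = 2^3 · 5.
(Z/41Z)^× is cyclic (|G| = 40); a cyclic group of order m has exactly φ(d) elements of each order d | m, and none otherwise.
Here 40 is not a multiple of 45, so there are no elements of order 45.

0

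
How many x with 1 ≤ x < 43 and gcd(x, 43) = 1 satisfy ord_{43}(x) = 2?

φ(43) = 43 − 1 = 42 = 2 · 3 · 7.
(Z/43Z)^× is cyclic (|G| = 42); a cyclic group of order m has exactly φ(d) elements of each order d | m, and none otherwise.
2 | 42, and φ(2) = 2 − 1 = 1.

1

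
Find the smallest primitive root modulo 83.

2

φ(83) = 83 − 1 = 82 = 2 · 41.
Test candidates g = 2, 3, … against the prime factors q ∈ {2, 41} of φ(83): g is a generator iff g^(82/q) ≢ 1 for every such q.
g = 2: 2^41 ≡ 82; 2^2 ≡ 4 — none is 1, so 2 is a primitive root.
Hence the least primitive root of 83 is 2.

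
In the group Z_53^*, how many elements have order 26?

12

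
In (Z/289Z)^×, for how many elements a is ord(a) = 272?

φ(289) = φ(17^2) = 17·(17−1) = 272 = 2^4 · 17.
(Z/289Z)^× is cyclic (|G| = 272); a cyclic group of order m has exactly φ(d) elements of each order d | m, and none otherwise.
272 = 2^4 · 17 divides 272, and φ(272) = 128.

128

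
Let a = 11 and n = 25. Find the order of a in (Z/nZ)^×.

5

By Lagrange's theorem, ord_25(11) divides φ(25) = φ(5^2) = 5·(5−1) = 20 = 2^2 · 5.
Divisors of 20: 1, 2, 4, 5, 10, 20.
Test each divisor d:
11^1 ≡ 11
11^2 ≡ 21
11^4 ≡ 16
11^5 ≡ 1
The smallest such exponent is 5, so the order of 11 is 5.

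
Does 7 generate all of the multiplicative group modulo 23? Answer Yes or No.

Yes

φ(23) = 23 − 1 = 22 = 2 · 11.
Test 7^(22/q) mod 23 for each prime factor q of 22:
7^11 ≡ 22 (mod 23)  [q = 2: ≢ 1 ✓]
7^2 ≡ 3 (mod 23)  [q = 11: ≢ 1 ✓]
All checks pass, so 7 has order 22 and is a primitive root modulo 23.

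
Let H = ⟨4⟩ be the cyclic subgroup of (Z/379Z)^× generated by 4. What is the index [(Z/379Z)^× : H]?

Since 4 ∈ (Z/379Z)^×, its order divides φ(379) = 379 − 1 = 378 = 2 · 3^3 · 7.
Divisors of 378: 1, 2, 3, 6, 7, 9, 14, 18, 21, 27, 42, 54, 63, 126, 189, 378.
Test each divisor d:
4^1 ≡ 4
4^2 ≡ 16
4^3 ≡ 64
4^6 ≡ 306
4^7 ≡ 87
4^9 ≡ 255
4^14 ≡ 368
4^18 ≡ 216
4^21 ≡ 180
4^27 ≡ 125
4^42 ≡ 185
4^54 ≡ 86
4^63 ≡ 327
4^126 ≡ 51
4^189 ≡ 1
Thus |⟨4⟩| = ord(4) = 189.
Index = |(Z/379Z)^×| / |⟨4⟩| = 378 / 189 = 2.

2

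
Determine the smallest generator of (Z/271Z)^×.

6

φ(271) = 271 − 1 = 270 = 2 · 3^3 · 5.
Test candidates g = 2, 3, … against the prime factors q ∈ {2, 3, 5} of φ(271): g is a generator iff g^(270/q) ≢ 1 for every such q.
g = 2: 2^135 ≡ 1 — hits 1, so not a primitive root.
g = 3: 3^135 ≡ 270; 3^90 ≡ 1 — hits 1, so not a primitive root.
g = 4: 4^135 ≡ 1 — hits 1, so not a primitive root.
g = 5: 5^135 ≡ 1 — hits 1, so not a primitive root.
g = 6: 6^135 ≡ 270; 6^90 ≡ 242; 6^54 ≡ 10 — none is 1, so 6 is a primitive root.
The smallest primitive root modulo 271 is 6.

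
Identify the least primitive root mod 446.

φ(446) = φ(2)·φ(223) = 1·222 = 222 = 2 · 3 · 37.
Test candidates g = 2, 3, … against the prime factors q ∈ {2, 3, 37} of φ(446): g is a generator iff g^(222/q) ≢ 1 for every such q.
g = 2: gcd(2, 446) = 2 > 1, not a unit — skip.
g = 3: 3^111 ≡ 445; 3^74 ≡ 183; 3^6 ≡ 283 — none is 1, so 3 is a primitive root.
Hence the least primitive root of 446 is 3.

3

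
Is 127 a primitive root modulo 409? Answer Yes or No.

Yes

φ(409) = 409 − 1 = 408 = 2^3 · 3 · 17.
It suffices to check that the order of 127 is not a proper divisor of 408: compute 127^(408/q) for q ∈ {2, 3, 17}.
127^204 ≡ 408 (mod 409)  [q = 2: ≢ 1 ✓]
127^136 ≡ 53 (mod 409)  [q = 3: ≢ 1 ✓]
127^24 ≡ 341 (mod 409)  [q = 17: ≢ 1 ✓]
Every test exponent gives a nontrivial residue, hence 127 generates the full group.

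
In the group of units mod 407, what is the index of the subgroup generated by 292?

By Lagrange's theorem, ord_407(292) divides φ(407) = φ(11·37) = (11−1)·(37−1) = 10·36 = 360 = 2^3 · 3^2 · 5.
Divisors of 360: 1, 2, 3, 4, 5, 6, 8, 9, 10, 12, 15, 18, 20, 24, 30, 36, 40, 45, 60, 72, 90, 120, 180, 360.
Evaluate successive powers at the divisors of 360:
292^1 ≡ 292 (mod 407)
292^2 ≡ 201 (mod 407)
292^3 ≡ 84 (mod 407)
292^4 ≡ 108 (mod 407)
292^5 ≡ 197 (mod 407)
292^6 ≡ 137 (mod 407)
292^8 ≡ 268 (mod 407)
292^9 ≡ 112 (mod 407)
292^10 ≡ 144 (mod 407)
292^12 ≡ 47 (mod 407)
292^15 ≡ 285 (mod 407)
292^18 ≡ 334 (mod 407)
292^20 ≡ 386 (mod 407)
292^24 ≡ 174 (mod 407)
292^30 ≡ 232 (mod 407)
292^36 ≡ 38 (mod 407)
292^40 ≡ 34 (mod 407)
292^45 ≡ 186 (mod 407)
292^60 ≡ 100 (mod 407)
292^72 ≡ 223 (mod 407)
292^90 ≡ 1 (mod 407) ✓
The order of 292 is 90, so the subgroup it generates has 90 elements.
Index = |(Z/407Z)^×| / |⟨292⟩| = 360 / 90 = 4.

4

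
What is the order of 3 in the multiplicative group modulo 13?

Since 3 ∈ (Z/13Z)^×, its order divides φ(13) = 13 − 1 = 12 = 2^2 · 3.
Divisors of 12: 1, 2, 3, 4, 6, 12.
Test each divisor d:
3^1 ≡ 3 (mod 13)
3^2 ≡ 9 (mod 13)
3^3 ≡ 1 (mod 13) ✓
So ord_13(3) = 3.

3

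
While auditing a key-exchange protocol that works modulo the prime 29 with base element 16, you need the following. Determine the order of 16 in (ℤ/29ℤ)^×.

Since 16 ∈ (Z/29Z)^×, its order divides φ(29) = 29 − 1 = 28 = 2^2 · 7.
Divisors of 28: 1, 2, 4, 7, 14, 28.
Test each divisor d:
16^1 ≡ 16 (mod 29)
16^2 ≡ 24 (mod 29)
16^4 ≡ 25 (mod 29)
16^7 ≡ 1 (mod 29) ✓
Hence ord(16) = 7.

7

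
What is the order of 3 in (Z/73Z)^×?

12

By Lagrange's theorem, ord_73(3) divides φ(73) = 73 − 1 = 72 = 2^3 · 3^2.
Divisors of 72: 1, 2, 3, 4, 6, 8, 9, 12, 18, 24, 36, 72.
Evaluate successive powers at the divisors of 72:
3^1 ≡ 3 (mod 73)
3^2 ≡ 9 (mod 73)
3^3 ≡ 27 (mod 73)
3^4 ≡ 8 (mod 73)
3^6 ≡ 72 (mod 73)
3^8 ≡ 64 (mod 73)
3^9 ≡ 46 (mod 73)
3^12 ≡ 1 (mod 73) ✓
So ord_73(3) = 12.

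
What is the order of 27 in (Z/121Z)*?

ord(27) | φ(121) = φ(11^2) = 11·(11−1) = 110 = 2 · 5 · 11.
Divisors of 110: 1, 2, 5, 10, 11, 22, 55, 110.
Test each divisor d:
27^1 ≡ 27 (mod 121)
27^2 ≡ 3 (mod 121)
27^5 ≡ 1 (mod 121) ✓
Hence ord(27) = 5.

5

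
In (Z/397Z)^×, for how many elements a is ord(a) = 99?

60

φ(397) = 397 − 1 = 396 = 2^2 · 3^2 · 11.
(Z/397Z)^× is cyclic (|G| = 396); a cyclic group of order m has exactly φ(d) elements of each order d | m, and none otherwise.
99 = 3^2 · 11 divides 396, and φ(99) = 60.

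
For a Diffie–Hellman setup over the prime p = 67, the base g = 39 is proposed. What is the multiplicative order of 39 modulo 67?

33

By Lagrange's theorem, ord_67(39) divides φ(67) = 67 − 1 = 66 = 2 · 3 · 11.
Divisors of 66: 1, 2, 3, 6, 11, 22, 33, 66.
Evaluate successive powers at the divisors of 66:
39^1 ≡ 39
39^2 ≡ 47
39^3 ≡ 24
39^6 ≡ 40
39^11 ≡ 29
39^22 ≡ 37
39^33 ≡ 1
The smallest such exponent is 33, so the order of 39 is 33.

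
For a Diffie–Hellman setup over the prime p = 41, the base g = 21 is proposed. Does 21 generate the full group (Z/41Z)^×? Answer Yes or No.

No

φ(41) = 41 − 1 = 40 = 2^3 · 5.
An element g generates (Z/41Z)^× iff g^(40/q) ≢ 1 (mod 41) for each prime q ∈ {2, 5}.
21^20 ≡ 1 (mod 41)  [q = 2: ≡ 1 ✗]
21^8 ≡ 37 (mod 41)  [q = 5: ≢ 1 ✓]
The check at q = 2 fails, so 21 generates a proper subgroup.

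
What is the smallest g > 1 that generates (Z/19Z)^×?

2

φ(19) = 19 − 1 = 18 = 2 · 3^2.
g is a primitive root iff g^(18/q) ≢ 1 (mod 19) for each prime q ∈ {2, 3}.
g = 2: 2^9 ≡ 18; 2^6 ≡ 7 — none is 1, so 2 is a primitive root.
So 2 is the smallest generator of (Z/19Z)^×.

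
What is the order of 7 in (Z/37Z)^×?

Since 7 ∈ (Z/37Z)^×, its order divides φ(37) = 37 − 1 = 36 = 2^2 · 3^2.
Divisors of 36: 1, 2, 3, 4, 6, 9, 12, 18, 36.
Compute 7^d (mod 37) for the divisors d until we hit 1:
7^1 ≡ 7 (mod 37)
7^2 ≡ 12 (mod 37)
7^3 ≡ 10 (mod 37)
7^4 ≡ 33 (mod 37)
7^6 ≡ 26 (mod 37)
7^9 ≡ 1 (mod 37) ✓
Therefore the multiplicative order of 7 modulo 37 is 9.

9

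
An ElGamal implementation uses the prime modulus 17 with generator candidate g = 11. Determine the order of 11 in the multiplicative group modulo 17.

By Lagrange's theorem, ord_17(11) divides φ(17) = 17 − 1 = 16 = 2^4.
Divisors of 16: 1, 2, 4, 8, 16.
Check 11^d mod 17 for each divisor in increasing order:
11^1 ≡ 11 (mod 17)
11^2 ≡ 2 (mod 17)
11^4 ≡ 4 (mod 17)
11^8 ≡ 16 (mod 17)
11^16 ≡ 1 (mod 17) ✓
So ord_17(11) = 16.

16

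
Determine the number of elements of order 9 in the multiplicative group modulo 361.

6

φ(361) = φ(19^2) = 19·(19−1) = 342 = 2 · 3^2 · 19.
(Z/361Z)^× is cyclic (|G| = 342); a cyclic group of order m has exactly φ(d) elements of each order d | m, and none otherwise.
9 = 3^2 divides 342, and φ(9) = 6.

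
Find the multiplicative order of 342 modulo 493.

Since 342 ∈ (Z/493Z)^×, its order divides φ(493) = φ(17·29) = (17−1)·(29−1) = 16·28 = 448 = 2^6 · 7.
Divisors of 448: 1, 2, 4, 7, 8, 14, 16, 28, 32, 56, 64, 112, 224, 448.
Test each divisor d:
342^1 ≡ 342 (mod 493)
342^2 ≡ 123 (mod 493)
342^4 ≡ 339 (mod 493)
342^7 ≡ 349 (mod 493)
342^8 ≡ 52 (mod 493)
342^14 ≡ 30 (mod 493)
342^16 ≡ 239 (mod 493)
342^28 ≡ 407 (mod 493)
342^32 ≡ 426 (mod 493)
342^56 ≡ 1 (mod 493) ✓
So ord_493(342) = 56.

56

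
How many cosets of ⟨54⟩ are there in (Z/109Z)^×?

The order of 54 must divide φ(109) = 109 − 1 = 108 = 2^2 · 3^3.
Divisors of 108: 1, 2, 3, 4, 6, 9, 12, 18, 27, 36, 54, 108.
Compute 54^d (mod 109) for the divisors d until we hit 1:
54^1 ≡ 54
54^2 ≡ 82
54^3 ≡ 68
54^4 ≡ 75
54^6 ≡ 46
54^9 ≡ 76
54^12 ≡ 45
54^18 ≡ 108
54^27 ≡ 33
54^36 ≡ 1
The order of 54 is 36, so the subgroup it generates has 36 elements.
Index = |(Z/109Z)^×| / |⟨54⟩| = 108 / 36 = 3.

3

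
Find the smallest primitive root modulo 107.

2

φ(107) = 107 − 1 = 106 = 2 · 53.
g is a primitive root iff g^(106/q) ≢ 1 (mod 107) for each prime q ∈ {2, 53}.
g = 2: 2^53 ≡ 106; 2^2 ≡ 4 — none is 1, so 2 is a primitive root.
Hence the least primitive root of 107 is 2.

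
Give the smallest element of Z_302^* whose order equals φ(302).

φ(302) = φ(2)·φ(151) = 1·150 = 150 = 2 · 3 · 5^2.
g is a primitive root iff g^(150/q) ≢ 1 (mod 302) for each prime q ∈ {2, 3, 5}.
g = 2: gcd(2, 302) = 2 > 1, not a unit — skip.
g = 3: 3^75 ≡ 301; 3^50 ≡ 1 — hits 1, so not a primitive root.
g = 4: gcd(4, 302) = 2 > 1, not a unit — skip.
g = 5: 5^75 ≡ 1 — hits 1, so not a primitive root.
g = 6: gcd(6, 302) = 2 > 1, not a unit — skip.
g = 7: 7^75 ≡ 301; 7^50 ≡ 183; 7^30 ≡ 159 — none is 1, so 7 is a primitive root.
Hence the least primitive root of 302 is 7.

7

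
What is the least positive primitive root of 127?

3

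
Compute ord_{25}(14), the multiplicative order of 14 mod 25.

10

ord(14) | φ(25) = φ(5^2) = 5·(5−1) = 20 = 2^2 · 5.
Divisors of 20: 1, 2, 4, 5, 10, 20.
Test each divisor d:
14^1 ≡ 14 (mod 25)
14^2 ≡ 21 (mod 25)
14^4 ≡ 16 (mod 25)
14^5 ≡ 24 (mod 25)
14^10 ≡ 1 (mod 25) ✓
So ord_25(14) = 10.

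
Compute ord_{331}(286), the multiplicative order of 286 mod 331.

By Lagrange's theorem, ord_331(286) divides φ(331) = 331 − 1 = 330 = 2 · 3 · 5 · 11.
Divisors of 330: 1, 2, 3, 5, 6, 10, 11, 15, 22, 30, 33, 55, 66, 110, 165, 330.
Check 286^d mod 331 for each divisor in increasing order:
286^1 ≡ 286 (mod 331)
286^2 ≡ 39 (mod 331)
286^3 ≡ 231 (mod 331)
286^5 ≡ 72 (mod 331)
286^6 ≡ 70 (mod 331)
286^10 ≡ 219 (mod 331)
286^11 ≡ 75 (mod 331)
286^15 ≡ 211 (mod 331)
286^22 ≡ 329 (mod 331)
286^30 ≡ 167 (mod 331)
286^33 ≡ 181 (mod 331)
286^55 ≡ 300 (mod 331)
286^66 ≡ 323 (mod 331)
286^110 ≡ 299 (mod 331)
286^165 ≡ 330 (mod 331)
286^330 ≡ 1 (mod 331) ✓
Hence ord(286) = 330.

330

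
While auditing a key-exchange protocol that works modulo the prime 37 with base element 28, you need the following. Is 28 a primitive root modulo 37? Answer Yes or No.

φ(37) = 37 − 1 = 36 = 2^2 · 3^2.
An element g generates (Z/37Z)^× iff g^(36/q) ≢ 1 (mod 37) for each prime q ∈ {2, 3}.
28^18 ≡ 1 (mod 37)  [q = 2: ≡ 1 ✗]
28^12 ≡ 26 (mod 37)  [q = 3: ≢ 1 ✓]
28^18 ≡ 1 shows ord(28) | 18, strictly less than φ(37); not a primitive root.

No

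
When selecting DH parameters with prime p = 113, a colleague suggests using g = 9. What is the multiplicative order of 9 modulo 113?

56

Since 9 ∈ (Z/113Z)^×, its order divides φ(113) = 113 − 1 = 112 = 2^4 · 7.
Divisors of 112: 1, 2, 4, 7, 8, 14, 16, 28, 56, 112.
Check 9^d mod 113 for each divisor in increasing order:
9^1 ≡ 9 (mod 113)
9^2 ≡ 81 (mod 113)
9^4 ≡ 7 (mod 113)
9^7 ≡ 18 (mod 113)
9^8 ≡ 49 (mod 113)
9^14 ≡ 98 (mod 113)
9^16 ≡ 28 (mod 113)
9^28 ≡ 112 (mod 113)
9^56 ≡ 1 (mod 113) ✓
Hence ord(9) = 56.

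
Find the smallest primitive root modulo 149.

2

φ(149) = 149 − 1 = 148 = 2^2 · 37.
Test candidates g = 2, 3, … against the prime factors q ∈ {2, 37} of φ(149): g is a generator iff g^(148/q) ≢ 1 for every such q.
g = 2: 2^74 ≡ 148; 2^4 ≡ 16 — none is 1, so 2 is a primitive root.
So 2 is the smallest generator of (Z/149Z)^×.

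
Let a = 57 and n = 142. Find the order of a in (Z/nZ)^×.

5

By Lagrange's theorem, ord_142(57) divides φ(142) = φ(2)·φ(71) = 1·70 = 70 = 2 · 5 · 7.
Divisors of 70: 1, 2, 5, 7, 10, 14, 35, 70.
Test each divisor d:
57^1 ≡ 57
57^2 ≡ 125
57^5 ≡ 1
Therefore the multiplicative order of 57 modulo 142 is 5.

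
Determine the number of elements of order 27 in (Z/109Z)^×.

18

φ(109) = 109 − 1 = 108 = 2^2 · 3^3.
Since (Z/109Z)^× is cyclic of order 108, the number of elements of order d is φ(d) when d | 108 and 0 otherwise.
27 = 3^3 divides 108, and φ(27) = 18.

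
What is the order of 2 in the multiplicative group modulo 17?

8

The order of 2 must divide φ(17) = 17 − 1 = 16 = 2^4.
Divisors of 16: 1, 2, 4, 8, 16.
Evaluate successive powers at the divisors of 16:
2^1 ≡ 2 (mod 17)
2^2 ≡ 4 (mod 17)
2^4 ≡ 16 (mod 17)
2^8 ≡ 1 (mod 17) ✓
Therefore the multiplicative order of 2 modulo 17 is 8.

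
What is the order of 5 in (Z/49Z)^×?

The order of 5 must divide φ(49) = φ(7^2) = 7·(7−1) = 42 = 2 · 3 · 7.
Divisors of 42: 1, 2, 3, 6, 7, 14, 21, 42.
Check 5^d mod 49 for each divisor in increasing order:
5^1 ≡ 5
5^2 ≡ 25
5^3 ≡ 27
5^6 ≡ 43
5^7 ≡ 19
5^14 ≡ 18
5^21 ≡ 48
5^42 ≡ 1
So ord_49(5) = 42.

42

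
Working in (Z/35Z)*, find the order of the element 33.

12

ord(33) | φ(35) = φ(5·7) = (5−1)·(7−1) = 4·6 = 24 = 2^3 · 3.
Divisors of 24: 1, 2, 3, 4, 6, 8, 12, 24.
Compute 33^d (mod 35) for the divisors d until we hit 1:
33^1 ≡ 33 (mod 35)
33^2 ≡ 4 (mod 35)
33^3 ≡ 27 (mod 35)
33^4 ≡ 16 (mod 35)
33^6 ≡ 29 (mod 35)
33^8 ≡ 11 (mod 35)
33^12 ≡ 1 (mod 35) ✓
The smallest such exponent is 12, so the order of 33 is 12.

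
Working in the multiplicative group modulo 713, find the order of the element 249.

22

The order of 249 must divide φ(713) = φ(23·31) = (23−1)·(31−1) = 22·30 = 660 = 2^2 · 3 · 5 · 11.
Divisors of 660: 1, 2, 3, 4, 5, 6, 10, 11, 12, 15, 20, 22, 30, 33, 44, 55, 60, 66, 110, 132, 165, 220, 330, 660.
Check 249^d mod 713 for each divisor in increasing order:
249^1 ≡ 249 (mod 713)
249^2 ≡ 683 (mod 713)
249^3 ≡ 373 (mod 713)
249^4 ≡ 187 (mod 713)
249^5 ≡ 218 (mod 713)
249^6 ≡ 94 (mod 713)
249^10 ≡ 466 (mod 713)
249^11 ≡ 528 (mod 713)
249^12 ≡ 280 (mod 713)
249^15 ≡ 342 (mod 713)
249^20 ≡ 404 (mod 713)
249^22 ≡ 1 (mod 713) ✓
Hence ord(249) = 22.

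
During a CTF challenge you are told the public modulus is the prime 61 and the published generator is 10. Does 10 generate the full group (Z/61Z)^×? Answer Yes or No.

φ(61) = 61 − 1 = 60 = 2^2 · 3 · 5.
10 is a primitive root mod 61 iff 10^(φ(61)/q) ≢ 1 for every prime q | φ(61), i.e. q ∈ {2, 3, 5}.
10^30 ≡ 60 (mod 61)  [q = 2: ≢ 1 ✓]
10^20 ≡ 13 (mod 61)  [q = 3: ≢ 1 ✓]
10^12 ≡ 58 (mod 61)  [q = 5: ≢ 1 ✓]
Every test exponent gives a nontrivial residue, hence 10 generates the full group.

Yes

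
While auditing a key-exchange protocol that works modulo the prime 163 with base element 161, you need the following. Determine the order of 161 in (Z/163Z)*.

81

The order of 161 must divide φ(163) = 163 − 1 = 162 = 2 · 3^4.
Divisors of 162: 1, 2, 3, 6, 9, 18, 27, 54, 81, 162.
Check 161^d mod 163 for each divisor in increasing order:
161^1 ≡ 161 (mod 163)
161^2 ≡ 4 (mod 163)
161^3 ≡ 155 (mod 163)
161^6 ≡ 64 (mod 163)
161^9 ≡ 140 (mod 163)
161^18 ≡ 40 (mod 163)
161^27 ≡ 58 (mod 163)
161^54 ≡ 104 (mod 163)
161^81 ≡ 1 (mod 163) ✓
Therefore the multiplicative order of 161 modulo 163 is 81.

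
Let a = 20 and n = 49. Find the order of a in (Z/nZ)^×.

14

The order of 20 must divide φ(49) = φ(7^2) = 7·(7−1) = 42 = 2 · 3 · 7.
Divisors of 42: 1, 2, 3, 6, 7, 14, 21, 42.
Evaluate successive powers at the divisors of 42:
20^1 ≡ 20 (mod 49)
20^2 ≡ 8 (mod 49)
20^3 ≡ 13 (mod 49)
20^6 ≡ 22 (mod 49)
20^7 ≡ 48 (mod 49)
20^14 ≡ 1 (mod 49) ✓
The smallest such exponent is 14, so the order of 20 is 14.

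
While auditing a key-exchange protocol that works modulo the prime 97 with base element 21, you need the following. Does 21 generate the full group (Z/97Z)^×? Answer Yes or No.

φ(97) = 97 − 1 = 96 = 2^5 · 3.
An element g generates (Z/97Z)^× iff g^(96/q) ≢ 1 (mod 97) for each prime q ∈ {2, 3}.
21^48 ≡ 96 (mod 97)  [q = 2: ≢ 1 ✓]
21^32 ≡ 61 (mod 97)  [q = 3: ≢ 1 ✓]
All checks pass, so 21 has order 96 and is a primitive root modulo 97.

Yes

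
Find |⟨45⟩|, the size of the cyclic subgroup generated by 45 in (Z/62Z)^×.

By Lagrange's theorem, ord_62(45) divides φ(62) = φ(2)·φ(31) = 1·30 = 30 = 2 · 3 · 5.
Divisors of 30: 1, 2, 3, 5, 6, 10, 15, 30.
Evaluate successive powers at the divisors of 30:
45^1 ≡ 45 (mod 62)
45^2 ≡ 41 (mod 62)
45^3 ≡ 47 (mod 62)
45^5 ≡ 5 (mod 62)
45^6 ≡ 39 (mod 62)
45^10 ≡ 25 (mod 62)
45^15 ≡ 1 (mod 62) ✓
Therefore the multiplicative order of 45 modulo 62 is 15.

15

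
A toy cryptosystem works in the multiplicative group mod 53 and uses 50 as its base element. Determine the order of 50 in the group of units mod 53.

52

Since 50 ∈ (Z/53Z)^×, its order divides φ(53) = 53 − 1 = 52 = 2^2 · 13.
Divisors of 52: 1, 2, 4, 13, 26, 52.
Check 50^d mod 53 for each divisor in increasing order:
50^1 ≡ 50 (mod 53)
50^2 ≡ 9 (mod 53)
50^4 ≡ 28 (mod 53)
50^13 ≡ 23 (mod 53)
50^26 ≡ 52 (mod 53)
50^52 ≡ 1 (mod 53) ✓
So ord_53(50) = 52.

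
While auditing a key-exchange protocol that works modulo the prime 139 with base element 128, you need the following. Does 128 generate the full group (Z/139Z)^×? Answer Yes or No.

φ(139) = 139 − 1 = 138 = 2 · 3 · 23.
It suffices to check that the order of 128 is not a proper divisor of 138: compute 128^(138/q) for q ∈ {2, 3, 23}.
128^69 ≡ 138 (mod 139)  [q = 2: ≢ 1 ✓]
128^46 ≡ 96 (mod 139)  [q = 3: ≢ 1 ✓]
128^6 ≡ 6 (mod 139)  [q = 23: ≢ 1 ✓]
Every test exponent gives a nontrivial residue, hence 128 generates the full group.

Yes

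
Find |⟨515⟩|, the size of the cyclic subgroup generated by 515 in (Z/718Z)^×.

358

The order of 515 must divide φ(718) = φ(2)·φ(359) = 1·358 = 358 = 2 · 179.
Divisors of 358: 1, 2, 179, 358.
Compute 515^d (mod 718) for the divisors d until we hit 1:
515^1 ≡ 515
515^2 ≡ 283
515^179 ≡ 717
515^358 ≡ 1
Hence ord(515) = 358.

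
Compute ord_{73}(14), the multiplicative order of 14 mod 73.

By Lagrange's theorem, ord_73(14) divides φ(73) = 73 − 1 = 72 = 2^3 · 3^2.
Divisors of 72: 1, 2, 3, 4, 6, 8, 9, 12, 18, 24, 36, 72.
Check 14^d mod 73 for each divisor in increasing order:
14^1 ≡ 14 (mod 73)
14^2 ≡ 50 (mod 73)
14^3 ≡ 43 (mod 73)
14^4 ≡ 18 (mod 73)
14^6 ≡ 24 (mod 73)
14^8 ≡ 32 (mod 73)
14^9 ≡ 10 (mod 73)
14^12 ≡ 65 (mod 73)
14^18 ≡ 27 (mod 73)
14^24 ≡ 64 (mod 73)
14^36 ≡ 72 (mod 73)
14^72 ≡ 1 (mod 73) ✓
Hence ord(14) = 72.

72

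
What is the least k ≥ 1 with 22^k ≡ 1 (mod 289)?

272

By Lagrange's theorem, ord_289(22) divides φ(289) = φ(17^2) = 17·(17−1) = 272 = 2^4 · 17.
Divisors of 272: 1, 2, 4, 8, 16, 17, 34, 68, 136, 272.
Compute 22^d (mod 289) for the divisors d until we hit 1:
22^1 ≡ 22 (mod 289)
22^2 ≡ 195 (mod 289)
22^4 ≡ 166 (mod 289)
22^8 ≡ 101 (mod 289)
22^16 ≡ 86 (mod 289)
22^17 ≡ 158 (mod 289)
22^34 ≡ 110 (mod 289)
22^68 ≡ 251 (mod 289)
22^136 ≡ 288 (mod 289)
22^272 ≡ 1 (mod 289) ✓
Hence ord(22) = 272.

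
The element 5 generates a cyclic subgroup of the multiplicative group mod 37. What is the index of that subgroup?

1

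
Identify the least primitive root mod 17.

3

φ(17) = 17 − 1 = 16 = 2^4.
Test candidates g = 2, 3, … against the prime factors q ∈ {2} of φ(17): g is a generator iff g^(16/q) ≢ 1 for every such q.
g = 2: 2^8 ≡ 1 — hits 1, so not a primitive root.
g = 3: 3^8 ≡ 16 — none is 1, so 3 is a primitive root.
Hence the least primitive root of 17 is 3.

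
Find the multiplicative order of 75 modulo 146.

9

ord(75) | φ(146) = φ(2)·φ(73) = 1·72 = 72 = 2^3 · 3^2.
Divisors of 72: 1, 2, 3, 4, 6, 8, 9, 12, 18, 24, 36, 72.
Evaluate successive powers at the divisors of 72:
75^1 ≡ 75 (mod 146)
75^2 ≡ 77 (mod 146)
75^3 ≡ 81 (mod 146)
75^4 ≡ 89 (mod 146)
75^6 ≡ 137 (mod 146)
75^8 ≡ 37 (mod 146)
75^9 ≡ 1 (mod 146) ✓
The smallest such exponent is 9, so the order of 75 is 9.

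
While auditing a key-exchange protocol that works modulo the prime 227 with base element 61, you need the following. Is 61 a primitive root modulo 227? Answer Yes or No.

Yes

φ(227) = 227 − 1 = 226 = 2 · 113.
An element g generates (Z/227Z)^× iff g^(226/q) ≢ 1 (mod 227) for each prime q ∈ {2, 113}.
61^113 ≡ 226 (mod 227)  [q = 2: ≢ 1 ✓]
61^2 ≡ 89 (mod 227)  [q = 113: ≢ 1 ✓]
None equal 1, so ord_227(61) = 226: 61 is a primitive root.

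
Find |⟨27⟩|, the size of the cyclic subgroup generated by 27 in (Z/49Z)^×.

14

The order of 27 must divide φ(49) = φ(7^2) = 7·(7−1) = 42 = 2 · 3 · 7.
Divisors of 42: 1, 2, 3, 6, 7, 14, 21, 42.
Evaluate successive powers at the divisors of 42:
27^1 ≡ 27 (mod 49)
27^2 ≡ 43 (mod 49)
27^3 ≡ 34 (mod 49)
27^6 ≡ 29 (mod 49)
27^7 ≡ 48 (mod 49)
27^14 ≡ 1 (mod 49) ✓
The smallest such exponent is 14, so the order of 27 is 14.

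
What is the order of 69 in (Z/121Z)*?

55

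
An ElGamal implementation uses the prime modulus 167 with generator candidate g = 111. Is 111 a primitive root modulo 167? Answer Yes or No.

Yes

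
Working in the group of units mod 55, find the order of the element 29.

By Lagrange's theorem, ord_55(29) divides φ(55) = φ(5·11) = (5−1)·(11−1) = 4·10 = 40 = 2^3 · 5.
Divisors of 40: 1, 2, 4, 5, 8, 10, 20, 40.
Check 29^d mod 55 for each divisor in increasing order:
29^1 ≡ 29 (mod 55)
29^2 ≡ 16 (mod 55)
29^4 ≡ 36 (mod 55)
29^5 ≡ 54 (mod 55)
29^8 ≡ 31 (mod 55)
29^10 ≡ 1 (mod 55) ✓
So ord_55(29) = 10.

10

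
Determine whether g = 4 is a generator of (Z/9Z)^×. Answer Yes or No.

No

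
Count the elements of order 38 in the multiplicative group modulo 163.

0

φ(163) = 163 − 1 = 162 = 2 · 3^4.
In a cyclic group of order 162, there are φ(d) elements of order d for each divisor d of 162, and zero for non-divisors.
38 does not divide 162, so no element of (Z/163Z)^× has order 38.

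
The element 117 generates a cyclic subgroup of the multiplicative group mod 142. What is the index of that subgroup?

ord(117) | φ(142) = φ(2)·φ(71) = 1·70 = 70 = 2 · 5 · 7.
Divisors of 70: 1, 2, 5, 7, 10, 14, 35, 70.
Check 117^d mod 142 for each divisor in increasing order:
117^1 ≡ 117 (mod 142)
117^2 ≡ 57 (mod 142)
117^5 ≡ 141 (mod 142)
117^7 ≡ 85 (mod 142)
117^10 ≡ 1 (mod 142) ✓
So ord_142(117) = 10, hence |⟨117⟩| = 10.
[(Z/142Z)^× : ⟨117⟩] = 70/10 = 7.

7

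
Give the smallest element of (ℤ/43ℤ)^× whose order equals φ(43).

3

φ(43) = 43 − 1 = 42 = 2 · 3 · 7.
Test candidates g = 2, 3, … against the prime factors q ∈ {2, 3, 7} of φ(43): g is a generator iff g^(42/q) ≢ 1 for every such q.
g = 2: 2^21 ≡ 42; 2^14 ≡ 1 — hits 1, so not a primitive root.
g = 3: 3^21 ≡ 42; 3^14 ≡ 36; 3^6 ≡ 41 — none is 1, so 3 is a primitive root.
So 3 is the smallest generator of (Z/43Z)^×.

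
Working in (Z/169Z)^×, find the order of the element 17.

78

ord(17) | φ(169) = φ(13^2) = 13·(13−1) = 156 = 2^2 · 3 · 13.
Divisors of 156: 1, 2, 3, 4, 6, 12, 13, 26, 39, 52, 78, 156.
Test each divisor d:
17^1 ≡ 17 (mod 169)
17^2 ≡ 120 (mod 169)
17^3 ≡ 12 (mod 169)
17^4 ≡ 35 (mod 169)
17^6 ≡ 144 (mod 169)
17^12 ≡ 118 (mod 169)
17^13 ≡ 147 (mod 169)
17^26 ≡ 146 (mod 169)
17^39 ≡ 168 (mod 169)
17^52 ≡ 22 (mod 169)
17^78 ≡ 1 (mod 169) ✓
The smallest such exponent is 78, so the order of 17 is 78.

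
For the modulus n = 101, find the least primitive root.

2

φ(101) = 101 − 1 = 100 = 2^2 · 5^2.
g is a primitive root iff g^(100/q) ≢ 1 (mod 101) for each prime q ∈ {2, 5}.
g = 2: 2^50 ≡ 100; 2^20 ≡ 95 — none is 1, so 2 is a primitive root.
The smallest primitive root modulo 101 is 2.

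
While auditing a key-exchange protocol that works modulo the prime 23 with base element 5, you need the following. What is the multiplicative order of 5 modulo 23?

22

ord(5) | φ(23) = 23 − 1 = 22 = 2 · 11.
Divisors of 22: 1, 2, 11, 22.
Test each divisor d:
5^1 ≡ 5 (mod 23)
5^2 ≡ 2 (mod 23)
5^11 ≡ 22 (mod 23)
5^22 ≡ 1 (mod 23) ✓
Therefore the multiplicative order of 5 modulo 23 is 22.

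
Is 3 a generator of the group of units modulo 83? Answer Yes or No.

No

φ(83) = 83 − 1 = 82 = 2 · 41.
An element g generates (Z/83Z)^× iff g^(82/q) ≢ 1 (mod 83) for each prime q ∈ {2, 41}.
3^41 ≡ 1 (mod 83)  [q = 2: ≡ 1 ✗]
3^2 ≡ 9 (mod 83)  [q = 41: ≢ 1 ✓]
The check at q = 2 fails, so 3 generates a proper subgroup.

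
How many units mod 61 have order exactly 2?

1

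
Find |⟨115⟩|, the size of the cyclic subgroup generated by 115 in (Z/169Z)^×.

156

By Lagrange's theorem, ord_169(115) divides φ(169) = φ(13^2) = 13·(13−1) = 156 = 2^2 · 3 · 13.
Divisors of 156: 1, 2, 3, 4, 6, 12, 13, 26, 39, 52, 78, 156.
Check 115^d mod 169 for each divisor in increasing order:
115^1 ≡ 115 (mod 169)
115^2 ≡ 43 (mod 169)
115^3 ≡ 44 (mod 169)
115^4 ≡ 159 (mod 169)
115^6 ≡ 77 (mod 169)
115^12 ≡ 14 (mod 169)
115^13 ≡ 89 (mod 169)
115^26 ≡ 147 (mod 169)
115^39 ≡ 70 (mod 169)
115^52 ≡ 146 (mod 169)
115^78 ≡ 168 (mod 169)
115^156 ≡ 1 (mod 169) ✓
Therefore the multiplicative order of 115 modulo 169 is 156.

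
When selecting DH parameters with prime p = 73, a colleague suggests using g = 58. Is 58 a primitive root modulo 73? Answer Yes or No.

Yes

φ(73) = 73 − 1 = 72 = 2^3 · 3^2.
It suffices to check that the order of 58 is not a proper divisor of 72: compute 58^(72/q) for q ∈ {2, 3}.
58^36 ≡ 72 (mod 73)  [q = 2: ≢ 1 ✓]
58^24 ≡ 8 (mod 73)  [q = 3: ≢ 1 ✓]
All checks pass, so 58 has order 72 and is a primitive root modulo 73.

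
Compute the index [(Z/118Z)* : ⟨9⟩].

2

ord(9) | φ(118) = φ(2)·φ(59) = 1·58 = 58 = 2 · 29.
Divisors of 58: 1, 2, 29, 58.
Test each divisor d:
9^1 ≡ 9 (mod 118)
9^2 ≡ 81 (mod 118)
9^29 ≡ 1 (mod 118) ✓
So ord_118(9) = 29, hence |⟨9⟩| = 29.
The index is φ(118) / ord(9) = 58 / 29 = 2.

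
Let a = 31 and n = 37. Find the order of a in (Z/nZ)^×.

By Lagrange's theorem, ord_37(31) divides φ(37) = 37 − 1 = 36 = 2^2 · 3^2.
Divisors of 36: 1, 2, 3, 4, 6, 9, 12, 18, 36.
Compute 31^d (mod 37) for the divisors d until we hit 1:
31^1 ≡ 31 (mod 37)
31^2 ≡ 36 (mod 37)
31^3 ≡ 6 (mod 37)
31^4 ≡ 1 (mod 37) ✓
Hence ord(31) = 4.

4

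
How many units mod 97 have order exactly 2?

1

φ(97) = 97 − 1 = 96 = 2^5 · 3.
In a cyclic group of order 96, there are φ(d) elements of order d for each divisor d of 96, and zero for non-divisors.
2 | 96, and φ(2) = 2 − 1 = 1.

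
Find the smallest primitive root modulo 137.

φ(137) = 137 − 1 = 136 = 2^3 · 17.
g is a primitive root iff g^(136/q) ≢ 1 (mod 137) for each prime q ∈ {2, 17}.
g = 2: 2^68 ≡ 1 — hits 1, so not a primitive root.
g = 3: 3^68 ≡ 136; 3^8 ≡ 122 — none is 1, so 3 is a primitive root.
The smallest primitive root modulo 137 is 3.

3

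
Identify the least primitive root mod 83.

2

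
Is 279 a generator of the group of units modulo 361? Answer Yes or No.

Yes

φ(361) = φ(19^2) = 19·(19−1) = 342 = 2 · 3^2 · 19.
It suffices to check that the order of 279 is not a proper divisor of 342: compute 279^(342/q) for q ∈ {2, 3, 19}.
279^171 ≡ 360 (mod 361)  [q = 2: ≢ 1 ✓]
279^114 ≡ 68 (mod 361)  [q = 3: ≢ 1 ✓]
279^18 ≡ 267 (mod 361)  [q = 19: ≢ 1 ✓]
Every test exponent gives a nontrivial residue, hence 279 generates the full group.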